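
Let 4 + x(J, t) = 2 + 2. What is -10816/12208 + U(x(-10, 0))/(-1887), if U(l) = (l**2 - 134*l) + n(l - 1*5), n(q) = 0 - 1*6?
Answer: -423678/479927 ≈ -0.88280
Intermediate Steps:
n(q) = -6 (n(q) = 0 - 6 = -6)
x(J, t) = 0 (x(J, t) = -4 + (2 + 2) = -4 + 4 = 0)
U(l) = -6 + l**2 - 134*l (U(l) = (l**2 - 134*l) - 6 = -6 + l**2 - 134*l)
-10816/12208 + U(x(-10, 0))/(-1887) = -10816/12208 + (-6 + 0**2 - 134*0)/(-1887) = -10816*1/12208 + (-6 + 0 + 0)*(-1/1887) = -676/763 - 6*(-1/1887) = -676/763 + 2/629 = -423678/479927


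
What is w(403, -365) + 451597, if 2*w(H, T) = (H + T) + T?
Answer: 902867/2 ≈ 4.5143e+5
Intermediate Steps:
w(H, T) = T + H/2 (w(H, T) = ((H + T) + T)/2 = (H + 2*T)/2 = T + H/2)
w(403, -365) + 451597 = (-365 + (1/2)*403) + 451597 = (-365 + 403/2) + 451597 = -327/2 + 451597 = 902867/2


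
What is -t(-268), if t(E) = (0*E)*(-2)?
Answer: 0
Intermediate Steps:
t(E) = 0 (t(E) = 0*(-2) = 0)
-t(-268) = -1*0 = 0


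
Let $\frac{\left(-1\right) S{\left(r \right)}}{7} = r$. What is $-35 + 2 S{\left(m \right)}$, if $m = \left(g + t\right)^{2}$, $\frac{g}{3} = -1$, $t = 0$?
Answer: $-161$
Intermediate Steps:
$g = -3$ ($g = 3 \left(-1\right) = -3$)
$m = 9$ ($m = \left(-3 + 0\right)^{2} = \left(-3\right)^{2} = 9$)
$S{\left(r \right)} = - 7 r$
$-35 + 2 S{\left(m \right)} = -35 + 2 \left(\left(-7\right) 9\right) = -35 + 2 \left(-63\right) = -35 - 126 = -161$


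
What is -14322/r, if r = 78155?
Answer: -186/1015 ≈ -0.18325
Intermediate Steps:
-14322/r = -14322/78155 = -14322*1/78155 = -186/1015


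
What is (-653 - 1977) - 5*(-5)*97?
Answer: -205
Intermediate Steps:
(-653 - 1977) - 5*(-5)*97 = -2630 + 25*97 = -2630 + 2425 = -205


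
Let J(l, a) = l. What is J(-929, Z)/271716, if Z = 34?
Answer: -929/271716 ≈ -0.0034190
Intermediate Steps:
J(-929, Z)/271716 = -929/271716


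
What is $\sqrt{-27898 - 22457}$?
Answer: $3 i \sqrt{5595} \approx 224.4 i$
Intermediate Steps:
$\sqrt{-27898 - 22457} = \sqrt{-50355} = 3 i \sqrt{5595}$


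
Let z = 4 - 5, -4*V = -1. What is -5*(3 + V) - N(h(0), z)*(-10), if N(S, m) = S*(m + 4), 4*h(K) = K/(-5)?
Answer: -65/4 ≈ -16.250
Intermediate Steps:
V = 1/4 (V = -1/4*(-1) = 1/4 ≈ 0.25000)
z = -1
h(K) = -K/20 (h(K) = (K/(-5))/4 = (K*(-1/5))/4 = (-K/5)/4 = -K/20)
N(S, m) = S*(4 + m)
-5*(3 + V) - N(h(0), z)*(-10) = -5*(3 + 1/4) - (-1/20*0)*(4 - 1)*(-10) = -5*13/4 - 0*3*(-10) = -65/4 - 0*(-10) = -65/4 - 1*0 = -65/4 + 0 = -65/4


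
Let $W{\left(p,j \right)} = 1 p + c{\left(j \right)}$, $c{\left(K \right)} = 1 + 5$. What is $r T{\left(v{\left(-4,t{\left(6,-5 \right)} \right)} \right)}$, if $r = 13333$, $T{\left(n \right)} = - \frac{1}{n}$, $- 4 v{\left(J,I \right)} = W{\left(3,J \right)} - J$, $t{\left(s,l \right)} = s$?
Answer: $\frac{53332}{13} \approx 4102.5$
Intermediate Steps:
$c{\left(K \right)} = 6$
$W{\left(p,j \right)} = 6 + p$ ($W{\left(p,j \right)} = 1 p + 6 = p + 6 = 6 + p$)
$v{\left(J,I \right)} = - \frac{9}{4} + \frac{J}{4}$ ($v{\left(J,I \right)} = - \frac{\left(6 + 3\right) - J}{4} = - \frac{9 - J}{4} = - \frac{9}{4} + \frac{J}{4}$)
$r T{\left(v{\left(-4,t{\left(6,-5 \right)} \right)} \right)} = 13333 \left(- \frac{1}{- \frac{9}{4} + \frac{1}{4} \left(-4\right)}\right) = 13333 \left(- \frac{1}{- \frac{9}{4} - 1}\right) = 13333 \left(- \frac{1}{- \frac{13}{4}}\right) = 13333 \left(\left(-1\right) \left(- \frac{4}{13}\right)\right) = 13333 \cdot \frac{4}{13} = \frac{53332}{13}$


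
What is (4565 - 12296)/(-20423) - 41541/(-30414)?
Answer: 361174159/207048374 ≈ 1.7444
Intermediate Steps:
(4565 - 12296)/(-20423) - 41541/(-30414) = -7731*(-1/20423) - 41541*(-1/30414) = 7731/20423 + 13847/10138 = 361174159/207048374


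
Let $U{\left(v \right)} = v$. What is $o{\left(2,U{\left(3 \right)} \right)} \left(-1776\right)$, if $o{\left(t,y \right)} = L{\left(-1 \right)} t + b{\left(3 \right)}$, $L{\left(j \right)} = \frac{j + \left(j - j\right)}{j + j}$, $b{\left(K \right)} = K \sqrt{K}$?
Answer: $-1776 - 5328 \sqrt{3} \approx -11004.0$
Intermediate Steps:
$b{\left(K \right)} = K^{\frac{3}{2}}$
$L{\left(j \right)} = \frac{1}{2}$ ($L{\left(j \right)} = \frac{j + 0}{2 j} = j \frac{1}{2 j} = \frac{1}{2}$)
$o{\left(t,y \right)} = \frac{t}{2} + 3 \sqrt{3}$ ($o{\left(t,y \right)} = \frac{t}{2} + 3^{\frac{3}{2}} = \frac{t}{2} + 3 \sqrt{3}$)
$o{\left(2,U{\left(3 \right)} \right)} \left(-1776\right) = \left(\frac{1}{2} \cdot 2 + 3 \sqrt{3}\right) \left(-1776\right) = \left(1 + 3 \sqrt{3}\right) \left(-1776\right) = -1776 - 5328 \sqrt{3}$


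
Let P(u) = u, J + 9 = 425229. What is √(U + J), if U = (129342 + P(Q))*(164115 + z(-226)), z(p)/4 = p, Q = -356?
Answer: √21052359266 ≈ 1.4509e+5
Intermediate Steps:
J = 425220 (J = -9 + 425229 = 425220)
z(p) = 4*p
U = 21051934046 (U = (129342 - 356)*(164115 + 4*(-226)) = 128986*(164115 - 904) = 128986*163211 = 21051934046)
√(U + J) = √(21051934046 + 425220) = √21052359266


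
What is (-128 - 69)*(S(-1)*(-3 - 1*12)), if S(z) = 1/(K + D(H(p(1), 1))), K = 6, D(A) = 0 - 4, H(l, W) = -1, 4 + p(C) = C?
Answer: 2955/2 ≈ 1477.5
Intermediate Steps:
p(C) = -4 + C
D(A) = -4
S(z) = ½ (S(z) = 1/(6 - 4) = 1/2 = ½)
(-128 - 69)*(S(-1)*(-3 - 1*12)) = (-128 - 69)*((-3 - 1*12)/2) = -197*(-3 - 12)/2 = -197*(-15)/2 = -197*(-15/2) = 2955/2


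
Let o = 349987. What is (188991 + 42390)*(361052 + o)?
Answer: 164520914859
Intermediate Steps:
(188991 + 42390)*(361052 + o) = (188991 + 42390)*(361052 + 349987) = 231381*711039 = 164520914859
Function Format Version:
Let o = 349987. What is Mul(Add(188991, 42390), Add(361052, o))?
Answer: 164520914859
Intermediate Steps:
Mul(Add(188991, 42390), Add(361052, o)) = Mul(Add(188991, 42390), Add(361052, 349987)) = Mul(231381, 711039) = 164520914859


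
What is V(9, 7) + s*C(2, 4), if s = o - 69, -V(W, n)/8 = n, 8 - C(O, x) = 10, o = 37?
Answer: 8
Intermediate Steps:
C(O, x) = -2 (C(O, x) = 8 - 1*10 = 8 - 10 = -2)
V(W, n) = -8*n
s = -32 (s = 37 - 69 = -32)
V(9, 7) + s*C(2, 4) = -8*7 - 32*(-2) = -56 + 64 = 8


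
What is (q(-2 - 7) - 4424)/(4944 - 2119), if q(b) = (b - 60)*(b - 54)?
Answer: -77/2825 ≈ -0.027257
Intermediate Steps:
q(b) = (-60 + b)*(-54 + b)
(q(-2 - 7) - 4424)/(4944 - 2119) = ((3240 + (-2 - 7)**2 - 114*(-2 - 7)) - 4424)/(4944 - 2119) = ((3240 + (-9)**2 - 114*(-9)) - 4424)/2825 = ((3240 + 81 + 1026) - 4424)*(1/2825) = (4347 - 4424)*(1/2825) = -77*1/2825 = -77/2825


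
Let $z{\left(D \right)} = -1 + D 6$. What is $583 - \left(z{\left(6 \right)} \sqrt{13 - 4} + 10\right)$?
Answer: $468$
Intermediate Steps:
$z{\left(D \right)} = -1 + 6 D$
$583 - \left(z{\left(6 \right)} \sqrt{13 - 4} + 10\right) = 583 - \left(\left(-1 + 6 \cdot 6\right) \sqrt{13 - 4} + 10\right) = 583 - \left(\left(-1 + 36\right) \sqrt{9} + 10\right) = 583 - \left(35 \cdot 3 + 10\right) = 583 - \left(105 + 10\right) = 583 - 115 = 468$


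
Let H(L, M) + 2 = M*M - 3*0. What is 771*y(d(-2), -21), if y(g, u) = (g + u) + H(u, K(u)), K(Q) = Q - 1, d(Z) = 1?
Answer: 356202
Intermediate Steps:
K(Q) = -1 + Q
H(L, M) = -2 + M² (H(L, M) = -2 + (M*M - 3*0) = -2 + (M² + 0) = -2 + M²)
y(g, u) = -2 + g + u + (-1 + u)² (y(g, u) = (g + u) + (-2 + (-1 + u)²) = -2 + g + u + (-1 + u)²)
771*y(d(-2), -21) = 771*(-1 + 1 + (-21)² - 1*(-21)) = 771*(-1 + 1 + 441 + 21) = 771*462 = 356202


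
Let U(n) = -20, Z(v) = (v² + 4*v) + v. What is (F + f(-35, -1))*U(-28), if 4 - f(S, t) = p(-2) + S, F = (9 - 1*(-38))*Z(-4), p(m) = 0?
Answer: 2980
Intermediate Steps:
Z(v) = v² + 5*v
F = -188 (F = (9 - 1*(-38))*(-4*(5 - 4)) = (9 + 38)*(-4*1) = 47*(-4) = -188)
f(S, t) = 4 - S (f(S, t) = 4 - (0 + S) = 4 - S)
(F + f(-35, -1))*U(-28) = (-188 + (4 - 1*(-35)))*(-20) = (-188 + (4 + 35))*(-20) = (-188 + 39)*(-20) = -149*(-20) = 2980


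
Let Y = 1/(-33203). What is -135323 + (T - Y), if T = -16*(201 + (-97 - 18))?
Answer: -4538816896/33203 ≈ -1.3670e+5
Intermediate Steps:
Y = -1/33203 ≈ -3.0118e-5
T = -1376 (T = -16*(201 - 115) = -16*86 = -1376)
-135323 + (T - Y) = -135323 + (-1376 - 1*(-1/33203)) = -135323 + (-1376 + 1/33203) = -135323 - 45687327/33203 = -4538816896/33203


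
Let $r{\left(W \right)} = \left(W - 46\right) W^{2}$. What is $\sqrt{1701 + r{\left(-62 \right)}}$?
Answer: $3 i \sqrt{45939} \approx 643.0 i$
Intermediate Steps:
$r{\left(W \right)} = W^{2} \left(-46 + W\right)$ ($r{\left(W \right)} = \left(-46 + W\right) W^{2} = W^{2} \left(-46 + W\right)$)
$\sqrt{1701 + r{\left(-62 \right)}} = \sqrt{1701 + \left(-62\right)^{2} \left(-46 - 62\right)} = \sqrt{1701 + 3844 \left(-108\right)} = \sqrt{1701 - 415152} = \sqrt{-413451} = 3 i \sqrt{45939}$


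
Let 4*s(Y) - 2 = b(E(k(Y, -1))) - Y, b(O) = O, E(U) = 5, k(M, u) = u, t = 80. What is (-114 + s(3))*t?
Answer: -9040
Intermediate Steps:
s(Y) = 7/4 - Y/4 (s(Y) = ½ + (5 - Y)/4 = ½ + (5/4 - Y/4) = 7/4 - Y/4)
(-114 + s(3))*t = (-114 + (7/4 - ¼*3))*80 = (-114 + (7/4 - ¾))*80 = (-114 + 1)*80 = -113*80 = -9040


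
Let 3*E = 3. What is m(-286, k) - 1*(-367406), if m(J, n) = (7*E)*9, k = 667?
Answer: 367469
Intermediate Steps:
E = 1 (E = (1/3)*3 = 1)
m(J, n) = 63 (m(J, n) = (7*1)*9 = 7*9 = 63)
m(-286, k) - 1*(-367406) = 63 - 1*(-367406) = 63 + 367406 = 367469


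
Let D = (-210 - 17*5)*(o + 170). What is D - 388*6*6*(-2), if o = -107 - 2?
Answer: 9941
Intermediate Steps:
o = -109
D = -17995 (D = (-210 - 17*5)*(-109 + 170) = (-210 - 85)*61 = -295*61 = -17995)
D - 388*6*6*(-2) = -17995 - 388*6*6*(-2) = -17995 - 13968*(-2) = -17995 - 388*(-72) = -17995 + 27936 = 9941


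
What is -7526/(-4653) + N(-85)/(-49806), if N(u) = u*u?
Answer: 12637853/8583234 ≈ 1.4724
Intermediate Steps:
N(u) = u²
-7526/(-4653) + N(-85)/(-49806) = -7526/(-4653) + (-85)²/(-49806) = -7526*(-1/4653) + 7225*(-1/49806) = 7526/4653 - 7225/49806 = 12637853/8583234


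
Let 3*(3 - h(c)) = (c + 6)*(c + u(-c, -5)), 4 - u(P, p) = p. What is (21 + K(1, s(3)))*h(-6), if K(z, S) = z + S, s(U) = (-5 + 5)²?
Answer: 66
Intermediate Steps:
s(U) = 0 (s(U) = 0² = 0)
u(P, p) = 4 - p
K(z, S) = S + z
h(c) = 3 - (6 + c)*(9 + c)/3 (h(c) = 3 - (c + 6)*(c + (4 - 1*(-5)))/3 = 3 - (6 + c)*(c + (4 + 5))/3 = 3 - (6 + c)*(c + 9)/3 = 3 - (6 + c)*(9 + c)/3)
(21 + K(1, s(3)))*h(-6) = (21 + (0 + 1))*(-15 - 5*(-6) - ⅓*(-6)²) = (21 + 1)*(-15 + 30 - ⅓*36) = 22*(-15 + 30 - 12) = 22*3 = 66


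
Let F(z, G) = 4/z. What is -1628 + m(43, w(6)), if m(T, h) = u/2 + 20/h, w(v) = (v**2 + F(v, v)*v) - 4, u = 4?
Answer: -14629/9 ≈ -1625.4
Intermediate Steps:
w(v) = v**2 (w(v) = (v**2 + (4/v)*v) - 4 = (v**2 + 4) - 4 = (4 + v**2) - 4 = v**2)
m(T, h) = 2 + 20/h (m(T, h) = 4/2 + 20/h = 4*(1/2) + 20/h = 2 + 20/h)
-1628 + m(43, w(6)) = -1628 + (2 + 20/(6**2)) = -1628 + (2 + 20/36) = -1628 + (2 + 20*(1/36)) = -1628 + (2 + 5/9) = -1628 + 23/9 = -14629/9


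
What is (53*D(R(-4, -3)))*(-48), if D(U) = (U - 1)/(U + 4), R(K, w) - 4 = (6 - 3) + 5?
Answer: -1749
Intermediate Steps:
R(K, w) = 12 (R(K, w) = 4 + ((6 - 3) + 5) = 4 + (3 + 5) = 4 + 8 = 12)
D(U) = (-1 + U)/(4 + U)
(53*D(R(-4, -3)))*(-48) = (53*((-1 + 12)/(4 + 12)))*(-48) = (53*(11/16))*(-48) = (583/16)*(-48) = -1749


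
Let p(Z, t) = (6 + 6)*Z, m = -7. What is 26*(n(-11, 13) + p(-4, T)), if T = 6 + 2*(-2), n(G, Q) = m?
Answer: -1430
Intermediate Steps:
n(G, Q) = -7
T = 2 (T = 6 - 4 = 2)
p(Z, t) = 12*Z
26*(n(-11, 13) + p(-4, T)) = 26*(-7 + 12*(-4)) = 26*(-7 - 48) = 26*(-55) = -1430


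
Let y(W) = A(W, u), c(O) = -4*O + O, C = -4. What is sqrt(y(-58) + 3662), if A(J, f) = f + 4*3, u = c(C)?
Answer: sqrt(3686) ≈ 60.712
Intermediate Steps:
c(O) = -3*O
u = 12 (u = -3*(-4) = 12)
A(J, f) = 12 + f (A(J, f) = f + 12 = 12 + f)
y(W) = 24 (y(W) = 12 + 12 = 24)
sqrt(y(-58) + 3662) = sqrt(24 + 3662) = sqrt(3686)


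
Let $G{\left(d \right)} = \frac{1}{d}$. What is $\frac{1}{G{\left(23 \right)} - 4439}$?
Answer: $- \frac{23}{102096} \approx -0.00022528$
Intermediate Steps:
$\frac{1}{G{\left(23 \right)} - 4439} = \frac{1}{\frac{1}{23} - 4439} = \frac{1}{- \frac{102096}{23}} = - \frac{23}{102096}$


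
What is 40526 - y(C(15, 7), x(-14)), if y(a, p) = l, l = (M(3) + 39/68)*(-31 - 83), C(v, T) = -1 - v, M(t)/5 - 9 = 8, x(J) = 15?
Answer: 1709567/34 ≈ 50281.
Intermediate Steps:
M(t) = 85 (M(t) = 45 + 5*8 = 45 + 40 = 85)
l = -331683/34 (l = (85 + 39/68)*(-31 - 83) = (85 + 39*(1/68))*(-114) = (85 + 39/68)*(-114) = (5819/68)*(-114) = -331683/34 ≈ -9755.4)
y(a, p) = -331683/34
40526 - y(C(15, 7), x(-14)) = 40526 - 1*(-331683/34) = 40526 + 331683/34 = 1709567/34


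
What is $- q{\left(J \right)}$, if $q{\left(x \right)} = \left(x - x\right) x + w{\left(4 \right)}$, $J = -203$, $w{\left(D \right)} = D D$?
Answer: $-16$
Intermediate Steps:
$w{\left(D \right)} = D^{2}$
$q{\left(x \right)} = 16$ ($q{\left(x \right)} = \left(x - x\right) x + 4^{2} = 0 x + 16 = 0 + 16 = 16$)
$- q{\left(J \right)} = \left(-1\right) 16 = -16$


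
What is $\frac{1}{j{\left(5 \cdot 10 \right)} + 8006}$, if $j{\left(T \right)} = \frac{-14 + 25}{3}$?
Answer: $\frac{3}{24029} \approx 0.00012485$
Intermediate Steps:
$j{\left(T \right)} = \frac{11}{3}$ ($j{\left(T \right)} = 11 \cdot \frac{1}{3} = \frac{11}{3}$)
$\frac{1}{j{\left(5 \cdot 10 \right)} + 8006} = \frac{1}{\frac{11}{3} + 8006} = \frac{1}{\frac{24029}{3}} = \frac{3}{24029}$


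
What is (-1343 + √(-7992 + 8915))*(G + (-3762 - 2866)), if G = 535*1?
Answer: 8182899 - 6093*√923 ≈ 7.9978e+6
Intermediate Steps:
G = 535
(-1343 + √(-7992 + 8915))*(G + (-3762 - 2866)) = (-1343 + √(-7992 + 8915))*(535 + (-3762 - 2866)) = (-1343 + √923)*(535 - 6628) = (-1343 + √923)*(-6093) = 8182899 - 6093*√923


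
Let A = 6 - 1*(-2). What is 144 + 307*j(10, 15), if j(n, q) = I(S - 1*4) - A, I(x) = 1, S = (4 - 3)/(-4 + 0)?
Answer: -2005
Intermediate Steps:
S = -¼ (S = 1/(-4) = 1*(-¼) = -¼ ≈ -0.25000)
A = 8 (A = 6 + 2 = 8)
j(n, q) = -7 (j(n, q) = 1 - 1*8 = 1 - 8 = -7)
144 + 307*j(10, 15) = 144 + 307*(-7) = 144 - 2149 = -2005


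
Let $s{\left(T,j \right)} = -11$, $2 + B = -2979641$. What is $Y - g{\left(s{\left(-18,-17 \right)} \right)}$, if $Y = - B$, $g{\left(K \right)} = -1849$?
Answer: $2981492$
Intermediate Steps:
$B = -2979643$ ($B = -2 - 2979641 = -2979643$)
$Y = 2979643$ ($Y = \left(-1\right) \left(-2979643\right) = 2979643$)
$Y - g{\left(s{\left(-18,-17 \right)} \right)} = 2979643 - -1849 = 2979643 + 1849 = 2981492$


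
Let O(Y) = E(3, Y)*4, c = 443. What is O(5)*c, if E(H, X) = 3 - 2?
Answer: 1772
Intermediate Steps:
E(H, X) = 1
O(Y) = 4 (O(Y) = 1*4 = 4)
O(5)*c = 4*443 = 1772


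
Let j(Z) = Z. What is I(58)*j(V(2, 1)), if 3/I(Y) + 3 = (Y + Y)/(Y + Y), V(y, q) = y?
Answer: -3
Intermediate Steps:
I(Y) = -3/2 (I(Y) = 3/(-3 + (Y + Y)/(Y + Y)) = 3/(-3 + (2*Y)/((2*Y))) = 3/(-3 + (2*Y)*(1/(2*Y))) = 3/(-3 + 1) = 3/(-2) = 3*(-1/2) = -3/2)
I(58)*j(V(2, 1)) = -3/2*2 = -3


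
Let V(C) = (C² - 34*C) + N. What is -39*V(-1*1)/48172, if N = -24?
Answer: -429/48172 ≈ -0.0089056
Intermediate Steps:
V(C) = -24 + C² - 34*C (V(C) = (C² - 34*C) - 24 = -24 + C² - 34*C)
-39*V(-1*1)/48172 = -39*(-24 + (-1*1)² - (-34))/48172 = -39*(-24 + (-1)² - 34*(-1))*(1/48172) = -39*(-24 + 1 + 34)*(1/48172) = -39*11*(1/48172) = -429*1/48172 = -429/48172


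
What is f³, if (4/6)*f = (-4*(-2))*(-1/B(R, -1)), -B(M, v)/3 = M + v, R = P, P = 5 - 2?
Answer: 8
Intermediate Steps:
P = 3
R = 3
B(M, v) = -3*M - 3*v (B(M, v) = -3*(M + v) = -3*M - 3*v)
f = 2 (f = 3*((-4*(-2))*(-1/(-3*3 - 3*(-1))))/2 = 3*(8*(-1/(-9 + 3)))/2 = 3*(8*(-1/(-6)))/2 = 3*(8*(-1*(-⅙)))/2 = 3*(8*(⅙))/2 = (3/2)*(4/3) = 2)
f³ = 2³ = 8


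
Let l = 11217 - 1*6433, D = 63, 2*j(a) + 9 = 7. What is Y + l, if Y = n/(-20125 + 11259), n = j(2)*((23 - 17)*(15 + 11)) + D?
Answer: 1368227/286 ≈ 4784.0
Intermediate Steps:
j(a) = -1 (j(a) = -9/2 + (1/2)*7 = -9/2 + 7/2 = -1)
n = -93 (n = -(23 - 17)*(15 + 11) + 63 = -6*26 + 63 = -1*156 + 63 = -156 + 63 = -93)
Y = 3/286 (Y = -93/(-20125 + 11259) = -93/(-8866) = -93*(-1/8866) = 3/286 ≈ 0.010490)
l = 4784 (l = 11217 - 6433 = 4784)
Y + l = 3/286 + 4784 = 1368227/286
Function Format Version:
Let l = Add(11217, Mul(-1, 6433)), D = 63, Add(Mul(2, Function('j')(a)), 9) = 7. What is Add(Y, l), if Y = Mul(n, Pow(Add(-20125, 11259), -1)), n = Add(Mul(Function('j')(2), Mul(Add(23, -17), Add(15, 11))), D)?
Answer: Rational(1368227, 286) ≈ 4784.0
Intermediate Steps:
Function('j')(a) = -1 (Function('j')(a) = Add(Rational(-9, 2), Mul(Rational(1, 2), 7)) = Add(Rational(-9, 2), Rational(7, 2)) = -1)
n = -93 (n = Add(Mul(-1, Mul(Add(23, -17), Add(15, 11))), 63) = Add(Mul(-1, Mul(6, 26)), 63) = Add(Mul(-1, 156), 63) = Add(-156, 63) = -93)
Y = Rational(3, 286) (Y = Mul(-93, Pow(Add(-20125, 11259), -1)) = Mul(-93, Pow(-8866, -1)) = Mul(-93, Rational(-1, 8866)) = Rational(3, 286) ≈ 0.010490)
l = 4784 (l = Add(11217, -6433) = 4784)
Add(Y, l) = Add(Rational(3, 286), 4784) = Rational(1368227, 286)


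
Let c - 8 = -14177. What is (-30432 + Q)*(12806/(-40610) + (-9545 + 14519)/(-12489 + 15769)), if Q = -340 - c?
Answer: -132816080369/6660040 ≈ -19942.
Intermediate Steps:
c = -14169 (c = 8 - 14177 = -14169)
Q = 13829 (Q = -340 - 1*(-14169) = -340 + 14169 = 13829)
(-30432 + Q)*(12806/(-40610) + (-9545 + 14519)/(-12489 + 15769)) = (-30432 + 13829)*(12806/(-40610) + (-9545 + 14519)/(-12489 + 15769)) = -16603*(12806*(-1/40610) + 4974/3280) = -16603*(-6403/20305 + 4974*(1/3280)) = -16603*(-6403/20305 + 2487/1640) = -16603*7999523/6660040 = -132816080369/6660040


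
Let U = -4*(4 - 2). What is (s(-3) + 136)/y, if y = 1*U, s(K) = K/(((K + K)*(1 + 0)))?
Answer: -273/16 ≈ -17.063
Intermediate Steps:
s(K) = 1/2 (s(K) = K/(((2*K)*1)) = K/((2*K)) = K*(1/(2*K)) = 1/2)
U = -8 (U = -4*2 = -8)
y = -8 (y = 1*(-8) = -8)
(s(-3) + 136)/y = (1/2 + 136)/(-8) = -1/8*273/2 = -273/16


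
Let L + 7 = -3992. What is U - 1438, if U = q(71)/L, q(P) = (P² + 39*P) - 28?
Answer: -1919448/1333 ≈ -1439.9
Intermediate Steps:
q(P) = -28 + P² + 39*P
L = -3999 (L = -7 - 3992 = -3999)
U = -2594/1333 (U = (-28 + 71² + 39*71)/(-3999) = (-28 + 5041 + 2769)*(-1/3999) = 7782*(-1/3999) = -2594/1333 ≈ -1.9460)
U - 1438 = -2594/1333 - 1438 = -1919448/1333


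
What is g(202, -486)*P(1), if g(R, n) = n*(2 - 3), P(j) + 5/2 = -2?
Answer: -2187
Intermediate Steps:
P(j) = -9/2 (P(j) = -5/2 - 2 = -9/2)
g(R, n) = -n (g(R, n) = n*(-1) = -n)
g(202, -486)*P(1) = -1*(-486)*(-9/2) = 486*(-9/2) = -2187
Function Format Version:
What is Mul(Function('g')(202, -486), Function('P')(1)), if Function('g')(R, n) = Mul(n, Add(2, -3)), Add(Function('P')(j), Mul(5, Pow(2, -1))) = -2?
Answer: -2187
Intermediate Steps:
Function('P')(j) = Rational(-9, 2) (Function('P')(j) = Add(Rational(-5, 2), -2) = Rational(-9, 2))
Function('g')(R, n) = Mul(-1, n) (Function('g')(R, n) = Mul(n, -1) = Mul(-1, n))
Mul(Function('g')(202, -486), Function('P')(1)) = Mul(Mul(-1, -486), Rational(-9, 2)) = Mul(486, Rational(-9, 2)) = -2187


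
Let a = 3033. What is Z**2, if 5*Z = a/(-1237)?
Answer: 9199089/38254225 ≈ 0.24047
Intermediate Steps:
Z = -3033/6185 (Z = (3033/(-1237))/5 = (3033*(-1/1237))/5 = (1/5)*(-3033/1237) = -3033/6185 ≈ -0.49038)
Z**2 = (-3033/6185)**2 = 9199089/38254225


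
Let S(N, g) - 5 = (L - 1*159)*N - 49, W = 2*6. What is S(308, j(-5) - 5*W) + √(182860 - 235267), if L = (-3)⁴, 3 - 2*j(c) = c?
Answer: -24068 + 9*I*√647 ≈ -24068.0 + 228.93*I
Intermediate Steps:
j(c) = 3/2 - c/2
L = 81
W = 12
S(N, g) = -44 - 78*N (S(N, g) = 5 + ((81 - 1*159)*N - 49) = 5 + ((81 - 159)*N - 49) = 5 + (-78*N - 49) = 5 + (-49 - 78*N) = -44 - 78*N)
S(308, j(-5) - 5*W) + √(182860 - 235267) = (-44 - 78*308) + √(182860 - 235267) = (-44 - 24024) + √(-52407) = -24068 + 9*I*√647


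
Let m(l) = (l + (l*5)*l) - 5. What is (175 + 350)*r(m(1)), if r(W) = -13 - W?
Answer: -7350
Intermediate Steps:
m(l) = -5 + l + 5*l² (m(l) = (l + (5*l)*l) - 5 = (l + 5*l²) - 5 = -5 + l + 5*l²)
(175 + 350)*r(m(1)) = (175 + 350)*(-13 - (-5 + 1 + 5*1²)) = 525*(-13 - (-5 + 1 + 5*1)) = 525*(-13 - (-5 + 1 + 5)) = 525*(-13 - 1*1) = 525*(-13 - 1) = 525*(-14) = -7350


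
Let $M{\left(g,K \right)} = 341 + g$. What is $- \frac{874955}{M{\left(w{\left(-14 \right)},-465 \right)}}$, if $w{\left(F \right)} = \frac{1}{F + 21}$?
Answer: $- \frac{6124685}{2388} \approx -2564.8$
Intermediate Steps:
$w{\left(F \right)} = \frac{1}{21 + F}$
$- \frac{874955}{M{\left(w{\left(-14 \right)},-465 \right)}} = - \frac{874955}{341 + \frac{1}{21 - 14}} = - \frac{874955}{341 + \frac{1}{7}} = - \frac{874955}{\frac{2388}{7}} = \left(-874955\right) \frac{7}{2388} = - \frac{6124685}{2388}$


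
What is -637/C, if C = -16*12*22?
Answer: 637/4224 ≈ 0.15080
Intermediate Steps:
C = -4224 (C = -192*22 = -4224)
-637/C = -637/(-4224) = -637*(-1/4224) = 637/4224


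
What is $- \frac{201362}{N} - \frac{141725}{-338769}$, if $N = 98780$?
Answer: $- \frac{27107803939}{16731800910} \approx -1.6201$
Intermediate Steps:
$- \frac{201362}{N} - \frac{141725}{-338769} = - \frac{201362}{98780} - \frac{141725}{-338769} = \left(-201362\right) \frac{1}{98780} - - \frac{141725}{338769} = - \frac{100681}{49390} + \frac{141725}{338769} = - \frac{27107803939}{16731800910}$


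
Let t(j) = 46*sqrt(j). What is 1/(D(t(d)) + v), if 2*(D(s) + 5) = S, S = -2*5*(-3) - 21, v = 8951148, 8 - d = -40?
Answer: 2/17902295 ≈ 1.1172e-7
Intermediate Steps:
d = 48 (d = 8 - 1*(-40) = 8 + 40 = 48)
S = 9 (S = -10*(-3) - 21 = 30 - 21 = 9)
D(s) = -1/2 (D(s) = -5 + (1/2)*9 = -5 + 9/2 = -1/2)
1/(D(t(d)) + v) = 1/(-1/2 + 8951148) = 1/(17902295/2) = 2/17902295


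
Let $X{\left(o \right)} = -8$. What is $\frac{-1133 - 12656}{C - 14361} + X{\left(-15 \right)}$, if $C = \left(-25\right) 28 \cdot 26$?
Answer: $- \frac{246699}{32561} \approx -7.5765$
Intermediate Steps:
$C = -18200$ ($C = \left(-700\right) 26 = -18200$)
$\frac{-1133 - 12656}{C - 14361} + X{\left(-15 \right)} = \frac{-1133 - 12656}{-18200 - 14361} - 8 = - \frac{13789}{-32561} - 8 = \left(-13789\right) \left(- \frac{1}{32561}\right) - 8 = \frac{13789}{32561} - 8 = - \frac{246699}{32561}$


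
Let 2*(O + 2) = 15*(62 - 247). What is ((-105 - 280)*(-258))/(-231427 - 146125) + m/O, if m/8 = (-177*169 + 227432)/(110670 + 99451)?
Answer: -604026269411/2249617621816 ≈ -0.26850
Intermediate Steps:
m = 1580152/210121 (m = 8*((-177*169 + 227432)/(110670 + 99451)) = 8*((-29913 + 227432)/210121) = 8*(197519*(1/210121)) = 8*(197519/210121) = 1580152/210121 ≈ 7.5202)
O = -2779/2 (O = -2 + (15*(62 - 247))/2 = -2 + (15*(-185))/2 = -2 + (1/2)*(-2775) = -2 - 2775/2 = -2779/2 ≈ -1389.5)
((-105 - 280)*(-258))/(-231427 - 146125) + m/O = ((-105 - 280)*(-258))/(-231427 - 146125) + 1580152/(210121*(-2779/2)) = -385*(-258)/(-377552) + (1580152/210121)*(-2/2779) = 99330*(-1/377552) - 451472/83418037 = -7095/26968 - 451472/83418037 = -604026269411/2249617621816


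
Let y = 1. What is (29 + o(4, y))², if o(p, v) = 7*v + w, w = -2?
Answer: 1156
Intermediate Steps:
o(p, v) = -2 + 7*v (o(p, v) = 7*v - 2 = -2 + 7*v)
(29 + o(4, y))² = (29 + (-2 + 7*1))² = (29 + (-2 + 7))² = (29 + 5)² = 34² = 1156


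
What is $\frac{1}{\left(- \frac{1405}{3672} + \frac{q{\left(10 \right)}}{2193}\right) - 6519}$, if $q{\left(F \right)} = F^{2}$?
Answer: $- \frac{157896}{1029377239} \approx -0.00015339$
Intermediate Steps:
$\frac{1}{\left(- \frac{1405}{3672} + \frac{q{\left(10 \right)}}{2193}\right) - 6519} = \frac{1}{\left(- \frac{1405}{3672} + \frac{10^{2}}{2193}\right) - 6519} = \frac{1}{\left(\left(-1405\right) \frac{1}{3672} + 100 \cdot \frac{1}{2193}\right) - 6519} = \frac{1}{\left(- \frac{1405}{3672} + \frac{100}{2193}\right) - 6519} = \frac{1}{- \frac{53215}{157896} - 6519} = \frac{1}{- \frac{1029377239}{157896}} = - \frac{157896}{1029377239}$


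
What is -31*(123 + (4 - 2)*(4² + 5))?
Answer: -5115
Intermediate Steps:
-31*(123 + (4 - 2)*(4² + 5)) = -31*(123 + 2*(16 + 5)) = -31*(123 + 2*21) = -31*(123 + 42) = -31*165 = -5115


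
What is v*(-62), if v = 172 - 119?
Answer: -3286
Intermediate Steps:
v = 53
v*(-62) = 53*(-62) = -3286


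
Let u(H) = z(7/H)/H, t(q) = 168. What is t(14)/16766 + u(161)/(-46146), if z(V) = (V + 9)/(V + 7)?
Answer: 25274743496/2522402726319 ≈ 0.010020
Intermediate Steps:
z(V) = (9 + V)/(7 + V)
u(H) = (9 + 7/H)/(H*(7 + 7/H)) (u(H) = ((9 + 7/H)/(7 + 7/H))/H = (9 + 7/H)/(H*(7 + 7/H)))
t(14)/16766 + u(161)/(-46146) = 168/16766 + ((1/7)*(7 + 9*161)/(161*(1 + 161)))/(-46146) = 168*(1/16766) + ((1/7)*(1/161)*(7 + 1449)/162)*(-1/46146) = 84/8383 + ((1/7)*(1/161)*(1/162)*1456)*(-1/46146) = 84/8383 + (104/13041)*(-1/46146) = 84/8383 - 52/300894993 = 25274743496/2522402726319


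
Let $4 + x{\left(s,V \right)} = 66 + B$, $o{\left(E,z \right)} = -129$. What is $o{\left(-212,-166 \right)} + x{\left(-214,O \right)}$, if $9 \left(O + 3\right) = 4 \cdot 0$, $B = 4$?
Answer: $-63$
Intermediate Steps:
$O = -3$ ($O = -3 + \frac{4 \cdot 0}{9} = -3 + \frac{1}{9} \cdot 0 = -3 + 0 = -3$)
$x{\left(s,V \right)} = 66$ ($x{\left(s,V \right)} = -4 + \left(66 + 4\right) = -4 + 70 = 66$)
$o{\left(-212,-166 \right)} + x{\left(-214,O \right)} = -129 + 66 = -63$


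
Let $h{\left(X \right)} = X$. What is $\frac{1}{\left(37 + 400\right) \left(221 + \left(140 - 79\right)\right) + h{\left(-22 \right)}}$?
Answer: $\frac{1}{123212} \approx 8.1161 \cdot 10^{-6}$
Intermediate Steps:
$\frac{1}{\left(37 + 400\right) \left(221 + \left(140 - 79\right)\right) + h{\left(-22 \right)}} = \frac{1}{\left(37 + 400\right) \left(221 + \left(140 - 79\right)\right) - 22} = \frac{1}{437 \left(221 + \left(140 - 79\right)\right) - 22} = \frac{1}{437 \left(221 + 61\right) - 22} = \frac{1}{437 \cdot 282 - 22} = \frac{1}{123234 - 22} = \frac{1}{123212}$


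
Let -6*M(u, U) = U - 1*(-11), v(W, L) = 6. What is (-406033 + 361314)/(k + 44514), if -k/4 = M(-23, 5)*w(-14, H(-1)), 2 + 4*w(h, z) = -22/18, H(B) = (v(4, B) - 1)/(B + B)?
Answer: -1207413/1201646 ≈ -1.0048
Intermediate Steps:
M(u, U) = -11/6 - U/6 (M(u, U) = -(U - 1*(-11))/6 = -(U + 11)/6 = -(11 + U)/6 = -11/6 - U/6)
H(B) = 5/(2*B) (H(B) = (6 - 1)/(B + B) = 5/((2*B)) = 5*(1/(2*B)) = 5/(2*B))
w(h, z) = -29/36 (w(h, z) = -½ + (-22/18)/4 = -½ + (-22*1/18)/4 = -½ + (¼)*(-11/9) = -½ - 11/36 = -29/36)
k = -232/27 (k = -4*(-11/6 - ⅙*5)*(-29)/36 = -4*(-11/6 - ⅚)*(-29)/36 = -(-32)*(-29)/(3*36) = -4*58/27 = -232/27 ≈ -8.5926)
(-406033 + 361314)/(k + 44514) = (-406033 + 361314)/(-232/27 + 44514) = -44719/1201646/27 = -44719*27/1201646 = -1207413/1201646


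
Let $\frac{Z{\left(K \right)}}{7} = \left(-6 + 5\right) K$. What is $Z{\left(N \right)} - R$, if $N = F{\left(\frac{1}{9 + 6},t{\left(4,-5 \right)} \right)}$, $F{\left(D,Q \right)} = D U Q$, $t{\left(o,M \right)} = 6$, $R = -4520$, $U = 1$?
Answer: $\frac{22586}{5} \approx 4517.2$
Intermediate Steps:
$F{\left(D,Q \right)} = D Q$ ($F{\left(D,Q \right)} = D 1 Q = D Q$)
$N = \frac{2}{5}$ ($N = \frac{1}{9 + 6} \cdot 6 = \frac{1}{15} \cdot 6 = \frac{2}{5} \approx 0.4$)
$Z{\left(K \right)} = - 7 K$ ($Z{\left(K \right)} = 7 \left(-6 + 5\right) K = 7 \left(- K\right) = - 7 K$)
$Z{\left(N \right)} - R = \left(-7\right) \frac{2}{5} - -4520 = - \frac{14}{5} + 4520 = \frac{22586}{5}$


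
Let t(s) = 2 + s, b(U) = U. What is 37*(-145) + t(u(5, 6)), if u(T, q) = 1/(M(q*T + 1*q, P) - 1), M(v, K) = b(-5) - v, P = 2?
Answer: -225247/42 ≈ -5363.0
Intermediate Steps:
M(v, K) = -5 - v
u(T, q) = 1/(-6 - q - T*q) (u(T, q) = 1/((-5 - (q*T + 1*q)) - 1) = 1/((-5 - (T*q + q)) - 1) = 1/((-5 - (q + T*q)) - 1) = 1/((-5 + (-q - T*q)) - 1) = 1/((-5 - q - T*q) - 1) = 1/(-6 - q - T*q))
37*(-145) + t(u(5, 6)) = 37*(-145) + (2 - 1/(6 + 6*(1 + 5))) = -5365 + (2 - 1/(6 + 6*6)) = -5365 + (2 - 1/(6 + 36)) = -5365 + (2 - 1/42) = -5365 + 83/42 = -225247/42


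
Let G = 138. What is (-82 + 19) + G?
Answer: 75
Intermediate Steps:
(-82 + 19) + G = (-82 + 19) + 138 = -63 + 138 = 75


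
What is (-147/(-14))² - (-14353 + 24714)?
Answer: -41003/4 ≈ -10251.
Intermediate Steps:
(-147/(-14))² - (-14353 + 24714) = (-147*(-1/14))² - 1*10361 = (21/2)² - 10361 = 441/4 - 10361 = -41003/4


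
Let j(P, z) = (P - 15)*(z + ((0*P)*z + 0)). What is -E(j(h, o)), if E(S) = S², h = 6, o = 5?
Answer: -2025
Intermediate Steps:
j(P, z) = z*(-15 + P) (j(P, z) = (-15 + P)*(z + (0*z + 0)) = (-15 + P)*(z + (0 + 0)) = (-15 + P)*(z + 0) = (-15 + P)*z = z*(-15 + P))
-E(j(h, o)) = -(5*(-15 + 6))² = -(5*(-9))² = -1*(-45)² = -1*2025 = -2025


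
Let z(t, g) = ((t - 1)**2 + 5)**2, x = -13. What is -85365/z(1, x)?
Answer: -17073/5 ≈ -3414.6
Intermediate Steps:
z(t, g) = (5 + (-1 + t)**2)**2 (z(t, g) = ((-1 + t)**2 + 5)**2 = (5 + (-1 + t)**2)**2)
-85365/z(1, x) = -85365/(5 + (-1 + 1)**2)**2 = -85365/(5 + 0**2)**2 = -85365/(5 + 0)**2 = -85365/(5**2) = -85365/25 = -85365*1/25 = -17073/5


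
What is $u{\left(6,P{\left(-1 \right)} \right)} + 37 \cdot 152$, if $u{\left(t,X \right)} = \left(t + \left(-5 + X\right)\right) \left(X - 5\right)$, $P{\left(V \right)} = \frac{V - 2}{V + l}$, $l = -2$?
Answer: $5616$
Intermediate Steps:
$P{\left(V \right)} = 1$ ($P{\left(V \right)} = \frac{V - 2}{V - 2} = \frac{-2 + V}{-2 + V} = 1$)
$u{\left(t,X \right)} = \left(-5 + X\right) \left(-5 + X + t\right)$ ($u{\left(t,X \right)} = \left(-5 + X + t\right) \left(-5 + X\right) = \left(-5 + X\right) \left(-5 + X + t\right)$)
$u{\left(6,P{\left(-1 \right)} \right)} + 37 \cdot 152 = \left(25 + 1^{2} - 10 - 30 + 1 \cdot 6\right) + 37 \cdot 152 = \left(25 + 1 - 10 - 30 + 6\right) + 5624 = -8 + 5624 = 5616$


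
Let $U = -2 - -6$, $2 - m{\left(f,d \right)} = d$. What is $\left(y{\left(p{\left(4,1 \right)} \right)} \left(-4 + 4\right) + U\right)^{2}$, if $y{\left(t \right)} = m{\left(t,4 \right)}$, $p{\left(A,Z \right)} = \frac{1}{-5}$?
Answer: $16$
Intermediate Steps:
$m{\left(f,d \right)} = 2 - d$
$p{\left(A,Z \right)} = - \frac{1}{5}$
$y{\left(t \right)} = -2$ ($y{\left(t \right)} = 2 - 4 = -2$)
$U = 4$ ($U = -2 + 6 = 4$)
$\left(y{\left(p{\left(4,1 \right)} \right)} \left(-4 + 4\right) + U\right)^{2} = \left(- 2 \left(-4 + 4\right) + 4\right)^{2} = \left(\left(-2\right) 0 + 4\right)^{2} = \left(0 + 4\right)^{2} = 4^{2} = 16$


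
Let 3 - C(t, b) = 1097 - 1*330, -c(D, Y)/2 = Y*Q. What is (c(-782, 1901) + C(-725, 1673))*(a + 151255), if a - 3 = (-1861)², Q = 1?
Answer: -16504167714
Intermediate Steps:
a = 3463324 (a = 3 + (-1861)² = 3 + 3463321 = 3463324)
c(D, Y) = -2*Y
C(t, b) = -764 (C(t, b) = 3 - (1097 - 1*330) = 3 - (1097 - 330) = 3 - 1*767 = 3 - 767 = -764)
(c(-782, 1901) + C(-725, 1673))*(a + 151255) = (-2*1901 - 764)*(3463324 + 151255) = (-3802 - 764)*3614579 = -4566*3614579 = -16504167714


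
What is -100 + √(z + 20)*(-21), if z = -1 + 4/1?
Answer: -100 - 21*√23 ≈ -200.71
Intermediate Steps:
z = 3 (z = -1 + 4*1 = -1 + 4 = 3)
-100 + √(z + 20)*(-21) = -100 + √(3 + 20)*(-21) = -100 + √23*(-21) = -100 - 21*√23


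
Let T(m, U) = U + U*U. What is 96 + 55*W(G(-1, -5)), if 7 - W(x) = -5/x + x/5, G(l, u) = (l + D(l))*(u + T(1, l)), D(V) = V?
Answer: 797/2 ≈ 398.50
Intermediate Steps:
T(m, U) = U + U**2
G(l, u) = 2*l*(u + l*(1 + l)) (G(l, u) = (l + l)*(u + l*(1 + l)) = (2*l)*(u + l*(1 + l)) = 2*l*(u + l*(1 + l)))
W(x) = 7 + 5/x - x/5 (W(x) = 7 - (-5/x + x/5) = 7 + (5/x - x/5) = 7 + 5/x - x/5)
96 + 55*W(G(-1, -5)) = 96 + 55*(7 + 5/((2*(-1)*(-5 - (1 - 1)))) - 2*(-1)*(-5 - (1 - 1))/5) = 96 + 55*(7 + 5/((2*(-1)*(-5 - 1*0))) - 2*(-1)*(-5 - 1*0)/5) = 96 + 55*(7 + 5/((2*(-1)*(-5 + 0))) - 2*(-1)*(-5 + 0)/5) = 96 + 55*(7 + 5/((2*(-1)*(-5))) - 2*(-1)*(-5)/5) = 96 + 55*(7 + 5/10 - 1/5*10) = 96 + 55*(7 + 5*(1/10) - 2) = 96 + 55*(7 + 1/2 - 2) = 96 + 55*(11/2) = 96 + 605/2 = 797/2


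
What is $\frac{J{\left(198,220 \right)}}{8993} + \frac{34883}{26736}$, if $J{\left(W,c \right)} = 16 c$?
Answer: $\frac{407813539}{240436848} \approx 1.6961$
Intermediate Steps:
$\frac{J{\left(198,220 \right)}}{8993} + \frac{34883}{26736} = \frac{16 \cdot 220}{8993} + \frac{34883}{26736} = 3520 \cdot \frac{1}{8993} + 34883 \cdot \frac{1}{26736} = \frac{3520}{8993} + \frac{34883}{26736} = \frac{407813539}{240436848}$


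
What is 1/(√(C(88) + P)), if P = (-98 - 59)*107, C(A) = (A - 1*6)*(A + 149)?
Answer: √2635/2635 ≈ 0.019481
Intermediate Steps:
C(A) = (-6 + A)*(149 + A) (C(A) = (A - 6)*(149 + A) = (-6 + A)*(149 + A))
P = -16799 (P = -157*107 = -16799)
1/(√(C(88) + P)) = 1/(√((-894 + 88² + 143*88) - 16799)) = 1/(√((-894 + 7744 + 12584) - 16799)) = 1/(√(19434 - 16799)) = 1/(√2635) = √2635/2635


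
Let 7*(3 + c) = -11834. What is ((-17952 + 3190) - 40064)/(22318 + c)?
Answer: -383782/144371 ≈ -2.6583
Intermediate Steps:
c = -11855/7 (c = -3 + (⅐)*(-11834) = -3 - 11834/7 = -11855/7 ≈ -1693.6)
((-17952 + 3190) - 40064)/(22318 + c) = ((-17952 + 3190) - 40064)/(22318 - 11855/7) = (-14762 - 40064)/(144371/7) = -54826*7/144371 = -383782/144371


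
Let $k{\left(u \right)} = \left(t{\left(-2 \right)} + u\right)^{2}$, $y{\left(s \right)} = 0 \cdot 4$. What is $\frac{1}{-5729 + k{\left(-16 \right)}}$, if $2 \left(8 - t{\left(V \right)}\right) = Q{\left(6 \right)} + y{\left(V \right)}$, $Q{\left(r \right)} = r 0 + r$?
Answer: $- \frac{1}{5608} \approx -0.00017832$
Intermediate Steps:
$y{\left(s \right)} = 0$
$Q{\left(r \right)} = r$ ($Q{\left(r \right)} = 0 + r = r$)
$t{\left(V \right)} = 5$ ($t{\left(V \right)} = 8 - \frac{6 + 0}{2} = 8 - 3 = 5$)
$k{\left(u \right)} = \left(5 + u\right)^{2}$
$\frac{1}{-5729 + k{\left(-16 \right)}} = \frac{1}{-5729 + \left(5 - 16\right)^{2}} = \frac{1}{-5729 + \left(-11\right)^{2}} = \frac{1}{-5729 + 121} = \frac{1}{-5608} = - \frac{1}{5608}$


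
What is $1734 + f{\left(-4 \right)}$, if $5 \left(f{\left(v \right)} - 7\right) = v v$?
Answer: $\frac{8721}{5} \approx 1744.2$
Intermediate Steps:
$f{\left(v \right)} = 7 + \frac{v^{2}}{5}$ ($f{\left(v \right)} = 7 + \frac{v v}{5} = 7 + \frac{v^{2}}{5}$)
$1734 + f{\left(-4 \right)} = 1734 + \left(7 + \frac{\left(-4\right)^{2}}{5}\right) = 1734 + \left(7 + \frac{1}{5} \cdot 16\right) = 1734 + \left(7 + \frac{16}{5}\right) = 1734 + \frac{51}{5} = \frac{8721}{5}$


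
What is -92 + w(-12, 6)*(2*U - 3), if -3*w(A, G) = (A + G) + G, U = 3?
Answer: -92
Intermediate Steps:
w(A, G) = -2*G/3 - A/3 (w(A, G) = -((A + G) + G)/3 = -(A + 2*G)/3 = -2*G/3 - A/3)
-92 + w(-12, 6)*(2*U - 3) = -92 + (-2/3*6 - 1/3*(-12))*(2*3 - 3) = -92 + (-4 + 4)*(6 - 3) = -92 + 0*3 = -92 + 0 = -92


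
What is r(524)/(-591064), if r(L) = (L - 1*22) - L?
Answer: 11/295532 ≈ 3.7221e-5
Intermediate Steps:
r(L) = -22 (r(L) = (L - 22) - L = (-22 + L) - L = -22)
r(524)/(-591064) = -22/(-591064) = -22*(-1/591064) = 11/295532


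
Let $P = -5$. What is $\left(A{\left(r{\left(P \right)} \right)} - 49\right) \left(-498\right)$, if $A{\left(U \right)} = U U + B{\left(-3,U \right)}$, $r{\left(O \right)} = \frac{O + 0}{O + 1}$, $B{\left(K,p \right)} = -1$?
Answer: $\frac{192975}{8} \approx 24122.0$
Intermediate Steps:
$r{\left(O \right)} = \frac{O}{1 + O}$
$A{\left(U \right)} = -1 + U^{2}$ ($A{\left(U \right)} = U U - 1 = U^{2} - 1 = -1 + U^{2}$)
$\left(A{\left(r{\left(P \right)} \right)} - 49\right) \left(-498\right) = \left(\left(-1 + \left(- \frac{5}{1 - 5}\right)^{2}\right) - 49\right) \left(-498\right) = \left(\left(-1 + \left(- \frac{5}{-4}\right)^{2}\right) + \left(-201 + 152\right)\right) \left(-498\right) = \left(\left(-1 + \left(\left(-5\right) \left(- \frac{1}{4}\right)\right)^{2}\right) - 49\right) \left(-498\right) = \left(\left(-1 + \left(\frac{5}{4}\right)^{2}\right) - 49\right) \left(-498\right) = \left(\left(-1 + \frac{25}{16}\right) - 49\right) \left(-498\right) = \left(\frac{9}{16} - 49\right) \left(-498\right) = \left(- \frac{775}{16}\right) \left(-498\right) = \frac{192975}{8}$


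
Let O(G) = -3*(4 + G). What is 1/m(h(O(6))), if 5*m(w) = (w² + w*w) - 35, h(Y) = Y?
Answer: 1/353 ≈ 0.0028329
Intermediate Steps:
O(G) = -12 - 3*G
m(w) = -7 + 2*w²/5 (m(w) = ((w² + w*w) - 35)/5 = ((w² + w²) - 35)/5 = (2*w² - 35)/5 = (-35 + 2*w²)/5 = -7 + 2*w²/5)
1/m(h(O(6))) = 1/(-7 + 2*(-12 - 3*6)²/5) = 1/(-7 + 2*(-12 - 18)²/5) = 1/(-7 + (⅖)*(-30)²) = 1/(-7 + (⅖)*900) = 1/(-7 + 360) = 1/353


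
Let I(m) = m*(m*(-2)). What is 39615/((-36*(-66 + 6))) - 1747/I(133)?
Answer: 46842433/2547216 ≈ 18.390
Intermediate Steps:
I(m) = -2*m² (I(m) = m*(-2*m) = -2*m²)
39615/((-36*(-66 + 6))) - 1747/I(133) = 39615/((-36*(-66 + 6))) - 1747/((-2*133²)) = 39615/((-36*(-60))) - 1747/((-2*17689)) = 39615/2160 - 1747/(-35378) = 39615*(1/2160) - 1747*(-1/35378) = 2641/144 + 1747/35378 = 46842433/2547216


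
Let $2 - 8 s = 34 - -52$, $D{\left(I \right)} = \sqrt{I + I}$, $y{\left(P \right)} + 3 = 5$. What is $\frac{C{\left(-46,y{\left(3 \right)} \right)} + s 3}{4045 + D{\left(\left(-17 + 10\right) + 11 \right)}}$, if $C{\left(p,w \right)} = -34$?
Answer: $- \frac{529895}{32724034} + \frac{131 \sqrt{2}}{16362017} \approx -0.016182$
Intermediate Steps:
$y{\left(P \right)} = 2$ ($y{\left(P \right)} = -3 + 5 = 2$)
$D{\left(I \right)} = \sqrt{2} \sqrt{I}$ ($D{\left(I \right)} = \sqrt{2 I} = \sqrt{2} \sqrt{I}$)
$s = - \frac{21}{2}$ ($s = \frac{1}{4} - \frac{34 - -52}{8} = \frac{1}{4} - \frac{34 + 52}{8} = \frac{1}{4} - \frac{43}{4} = - \frac{21}{2} \approx -10.5$)
$\frac{C{\left(-46,y{\left(3 \right)} \right)} + s 3}{4045 + D{\left(\left(-17 + 10\right) + 11 \right)}} = \frac{-34 - \frac{63}{2}}{4045 + \sqrt{2} \sqrt{\left(-17 + 10\right) + 11}} = \frac{-34 - \frac{63}{2}}{4045 + \sqrt{2} \sqrt{-7 + 11}} = - \frac{131}{2 \left(4045 + \sqrt{2} \sqrt{4}\right)} = - \frac{131}{2 \left(4045 + \sqrt{2} \cdot 2\right)} = - \frac{131}{2 \left(4045 + 2 \sqrt{2}\right)}$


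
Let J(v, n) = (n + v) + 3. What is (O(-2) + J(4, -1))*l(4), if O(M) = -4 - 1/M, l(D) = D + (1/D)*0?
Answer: 10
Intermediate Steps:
l(D) = D (l(D) = D + 0/D = D + 0 = D)
J(v, n) = 3 + n + v
(O(-2) + J(4, -1))*l(4) = ((-4 - 1/(-2)) + (3 - 1 + 4))*4 = ((-4 - 1*(-½)) + 6)*4 = ((-4 + ½) + 6)*4 = (-7/2 + 6)*4 = (5/2)*4 = 10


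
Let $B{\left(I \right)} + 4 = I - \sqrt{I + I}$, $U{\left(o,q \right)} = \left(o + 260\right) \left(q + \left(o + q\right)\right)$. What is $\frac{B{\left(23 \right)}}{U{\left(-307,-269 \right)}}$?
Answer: $\frac{19}{39715} - \frac{\sqrt{46}}{39715} \approx 0.00030763$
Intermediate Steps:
$U{\left(o,q \right)} = \left(260 + o\right) \left(o + 2 q\right)$
$B{\left(I \right)} = -4 + I - \sqrt{2} \sqrt{I}$ ($B{\left(I \right)} = -4 + \left(I - \sqrt{I + I}\right) = -4 + \left(I - \sqrt{2 I}\right) = -4 - \left(- I + \sqrt{2} \sqrt{I}\right) = -4 + I - \sqrt{2} \sqrt{I}$)
$\frac{B{\left(23 \right)}}{U{\left(-307,-269 \right)}} = \frac{-4 + 23 - \sqrt{2} \sqrt{23}}{\left(-307\right)^{2} + 260 \left(-307\right) + 520 \left(-269\right) + 2 \left(-307\right) \left(-269\right)} = \frac{-4 + 23 - \sqrt{46}}{94249 - 79820 - 139880 + 165166} = \frac{19 - \sqrt{46}}{39715} = \left(19 - \sqrt{46}\right) \frac{1}{39715} = \frac{19}{39715} - \frac{\sqrt{46}}{39715}$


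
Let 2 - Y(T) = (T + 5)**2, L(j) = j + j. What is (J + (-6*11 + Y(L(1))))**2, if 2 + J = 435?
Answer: 102400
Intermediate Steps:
J = 433 (J = -2 + 435 = 433)
L(j) = 2*j
Y(T) = 2 - (5 + T)**2 (Y(T) = 2 - (T + 5)**2 = 2 - (5 + T)**2)
(J + (-6*11 + Y(L(1))))**2 = (433 + (-6*11 + (2 - (5 + 2*1)**2)))**2 = (433 + (-66 + (2 - (5 + 2)**2)))**2 = (433 + (-66 + (2 - 1*7**2)))**2 = (433 + (-66 + (2 - 1*49)))**2 = (433 + (-66 + (2 - 49)))**2 = (433 + (-66 - 47))**2 = (433 - 113)**2 = 320**2 = 102400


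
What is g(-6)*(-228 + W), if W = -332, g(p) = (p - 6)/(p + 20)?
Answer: 480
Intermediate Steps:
g(p) = (-6 + p)/(20 + p)
g(-6)*(-228 + W) = ((-6 - 6)/(20 - 6))*(-228 - 332) = (-12/14)*(-560) = ((1/14)*(-12))*(-560) = -6/7*(-560) = 480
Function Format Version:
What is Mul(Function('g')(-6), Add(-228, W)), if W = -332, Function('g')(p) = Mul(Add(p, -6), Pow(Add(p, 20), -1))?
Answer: 480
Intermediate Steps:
Function('g')(p) = Mul(Pow(Add(20, p), -1), Add(-6, p)) (Function('g')(p) = Mul(Add(-6, p), Pow(Add(20, p), -1)) = Mul(Pow(Add(20, p), -1), Add(-6, p)))
Mul(Function('g')(-6), Add(-228, W)) = Mul(Mul(Pow(Add(20, -6), -1), Add(-6, -6)), Add(-228, -332)) = Mul(Mul(Pow(14, -1), -12), -560) = Mul(Mul(Rational(1, 14), -12), -560) = Mul(Rational(-6, 7), -560) = 480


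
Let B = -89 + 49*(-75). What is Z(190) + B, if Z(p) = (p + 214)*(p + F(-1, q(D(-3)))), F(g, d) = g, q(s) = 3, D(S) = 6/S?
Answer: 72592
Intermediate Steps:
B = -3764 (B = -89 - 3675 = -3764)
Z(p) = (-1 + p)*(214 + p) (Z(p) = (p + 214)*(p - 1) = (214 + p)*(-1 + p) = (-1 + p)*(214 + p))
Z(190) + B = (-214 + 190² + 213*190) - 3764 = (-214 + 36100 + 40470) - 3764 = 76356 - 3764 = 72592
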